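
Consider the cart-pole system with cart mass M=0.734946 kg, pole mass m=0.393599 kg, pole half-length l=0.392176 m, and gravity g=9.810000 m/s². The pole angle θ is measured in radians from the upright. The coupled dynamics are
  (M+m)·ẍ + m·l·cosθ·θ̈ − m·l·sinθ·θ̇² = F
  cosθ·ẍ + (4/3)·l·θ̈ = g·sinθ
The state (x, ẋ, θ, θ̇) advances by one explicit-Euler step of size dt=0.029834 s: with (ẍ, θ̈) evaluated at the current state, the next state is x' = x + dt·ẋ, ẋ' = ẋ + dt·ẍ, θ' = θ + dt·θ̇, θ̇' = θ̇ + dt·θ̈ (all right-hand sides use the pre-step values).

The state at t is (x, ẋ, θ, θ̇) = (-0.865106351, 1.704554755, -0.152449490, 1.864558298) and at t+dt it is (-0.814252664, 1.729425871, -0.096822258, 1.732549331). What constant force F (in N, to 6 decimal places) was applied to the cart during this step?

F = 0.347218 N

ẍ = (ẋ'−ẋ)/dt = (1.729425871−1.704554755)/0.029834 = 0.833650
θ̈ = (θ̇'−θ̇)/dt = (1.732549331−1.864558298)/0.029834 = -4.424783
sinθ=-0.151860, cosθ=0.988402
F = (M+m)·ẍ + m·l·cosθ·θ̈ − m·l·sinθ·θ̇² = 0.940812 + -0.675088 − -0.081495 = 0.347218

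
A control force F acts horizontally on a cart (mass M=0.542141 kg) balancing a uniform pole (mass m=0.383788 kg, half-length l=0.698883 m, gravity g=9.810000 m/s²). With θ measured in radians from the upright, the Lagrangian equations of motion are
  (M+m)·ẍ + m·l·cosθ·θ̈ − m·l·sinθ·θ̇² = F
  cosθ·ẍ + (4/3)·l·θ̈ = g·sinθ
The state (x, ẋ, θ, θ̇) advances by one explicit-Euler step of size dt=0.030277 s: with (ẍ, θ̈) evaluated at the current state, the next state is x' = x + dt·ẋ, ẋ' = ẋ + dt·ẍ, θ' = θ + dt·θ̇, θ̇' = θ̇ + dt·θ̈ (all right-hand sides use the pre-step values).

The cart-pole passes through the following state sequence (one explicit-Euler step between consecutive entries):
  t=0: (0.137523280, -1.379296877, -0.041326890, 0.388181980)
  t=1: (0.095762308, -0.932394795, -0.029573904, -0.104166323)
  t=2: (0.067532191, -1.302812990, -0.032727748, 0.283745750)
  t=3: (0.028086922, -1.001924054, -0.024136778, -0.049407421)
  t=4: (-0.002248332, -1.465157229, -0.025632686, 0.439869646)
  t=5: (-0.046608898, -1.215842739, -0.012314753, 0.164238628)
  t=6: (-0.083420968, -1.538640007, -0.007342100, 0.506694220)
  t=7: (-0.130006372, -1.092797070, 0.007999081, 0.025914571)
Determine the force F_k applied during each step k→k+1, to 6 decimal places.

F_0 = 9.310824 N
F_1 = -7.893019 N
F_2 = 6.252658 N
F_3 = -9.833321 N
F_4 = 5.184844 N
F_5 = -6.838101 N
F_6 = 9.376146 N

step 0→1:
  ẍ = (ẋ'−ẋ)/dt = (-0.932394795−-1.379296877)/0.030277 = 14.760448
  θ̈ = (θ̇'−θ̇)/dt = (-0.104166323−0.388181980)/0.030277 = -16.261463
  sinθ=-0.041315, cosθ=0.999146
  F = (M+m)·ẍ + m·l·cosθ·θ̈ − m·l·sinθ·θ̇² = 13.667127 + -4.357973 − -0.001670 = 9.310824
step 1→2:
  ẍ = (ẋ'−ẋ)/dt = (-1.302812990−-0.932394795)/0.030277 = -12.234310
  θ̈ = (θ̇'−θ̇)/dt = (0.283745750−-0.104166323)/0.030277 = 12.812104
  sinθ=-0.029570, cosθ=0.999563
  F = (M+m)·ẍ + m·l·cosθ·θ̈ − m·l·sinθ·θ̇² = -11.328102 + 3.434997 − -0.000086 = -7.893019
step 2→3:
  ẍ = (ẋ'−ẋ)/dt = (-1.001924054−-1.302812990)/0.030277 = 9.937872
  θ̈ = (θ̇'−θ̇)/dt = (-0.049407421−0.283745750)/0.030277 = -11.003507
  sinθ=-0.032722, cosθ=0.999464
  F = (M+m)·ẍ + m·l·cosθ·θ̈ − m·l·sinθ·θ̇² = 9.201763 + -2.949812 − -0.000707 = 6.252658
step 3→4:
  ẍ = (ẋ'−ẋ)/dt = (-1.465157229−-1.001924054)/0.030277 = -15.299837
  θ̈ = (θ̇'−θ̇)/dt = (0.439869646−-0.049407421)/0.030277 = 16.160025
  sinθ=-0.024134, cosθ=0.999709
  F = (M+m)·ẍ + m·l·cosθ·θ̈ − m·l·sinθ·θ̇² = -14.166563 + 4.333226 − -0.000016 = -9.833321
step 4→5:
  ẍ = (ẋ'−ẋ)/dt = (-1.215842739−-1.465157229)/0.030277 = 8.234452
  θ̈ = (θ̇'−θ̇)/dt = (0.164238628−0.439869646)/0.030277 = -9.103644
  sinθ=-0.025630, cosθ=0.999672
  F = (M+m)·ẍ + m·l·cosθ·θ̈ − m·l·sinθ·θ̇² = 7.624518 + -2.441004 − -0.001330 = 5.184844
step 5→6:
  ẍ = (ẋ'−ẋ)/dt = (-1.538640007−-1.215842739)/0.030277 = -10.661468
  θ̈ = (θ̇'−θ̇)/dt = (0.506694220−0.164238628)/0.030277 = 11.310750
  sinθ=-0.012314, cosθ=0.999924
  F = (M+m)·ẍ + m·l·cosθ·θ̈ − m·l·sinθ·θ̇² = -9.871762 + 3.033572 − -0.000089 = -6.838101
step 6→7:
  ẍ = (ẋ'−ẋ)/dt = (-1.092797070−-1.538640007)/0.030277 = 14.725466
  θ̈ = (θ̇'−θ̇)/dt = (0.025914571−0.506694220)/0.030277 = -15.879369
  sinθ=-0.007342, cosθ=0.999973
  F = (M+m)·ẍ + m·l·cosθ·θ̈ − m·l·sinθ·θ̇² = 13.634736 + -4.259096 − -0.000506 = 9.376146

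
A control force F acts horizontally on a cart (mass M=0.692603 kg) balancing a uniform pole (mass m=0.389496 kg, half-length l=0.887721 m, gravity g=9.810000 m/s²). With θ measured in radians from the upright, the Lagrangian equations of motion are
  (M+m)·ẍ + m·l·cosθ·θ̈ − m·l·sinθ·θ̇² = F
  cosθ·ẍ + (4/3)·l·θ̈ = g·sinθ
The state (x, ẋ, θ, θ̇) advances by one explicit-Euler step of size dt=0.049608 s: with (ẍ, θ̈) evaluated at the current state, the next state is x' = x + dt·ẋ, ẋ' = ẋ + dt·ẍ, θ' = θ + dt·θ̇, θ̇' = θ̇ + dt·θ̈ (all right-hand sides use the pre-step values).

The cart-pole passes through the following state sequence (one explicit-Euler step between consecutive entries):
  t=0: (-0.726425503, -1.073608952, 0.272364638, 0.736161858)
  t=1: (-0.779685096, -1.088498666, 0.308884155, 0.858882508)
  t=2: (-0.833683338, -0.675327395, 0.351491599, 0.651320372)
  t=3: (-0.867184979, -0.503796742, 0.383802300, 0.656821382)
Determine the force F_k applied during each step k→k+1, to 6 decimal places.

step 0→1:
  ẍ = (ẋ'−ẋ)/dt = (-1.088498666−-1.073608952)/0.049608 = -0.300147
  θ̈ = (θ̇'−θ̇)/dt = (0.858882508−0.736161858)/0.049608 = 2.473808
  sinθ=0.269010, cosθ=0.963137
  F = (M+m)·ẍ + m·l·cosθ·θ̈ − m·l·sinθ·θ̇² = -0.324789 + 0.823823 − 0.050407 = 0.448626
step 1→2:
  ẍ = (ẋ'−ẋ)/dt = (-0.675327395−-1.088498666)/0.049608 = 8.328723
  θ̈ = (θ̇'−θ̇)/dt = (0.651320372−0.858882508)/0.049608 = -4.184046
  sinθ=0.303996, cosθ=0.952673
  F = (M+m)·ẍ + m·l·cosθ·θ̈ − m·l·sinθ·θ̇² = 9.012502 + -1.378224 − 0.077538 = 7.556740
step 2→3:
  ẍ = (ẋ'−ẋ)/dt = (-0.503796742−-0.675327395)/0.049608 = 3.457722
  θ̈ = (θ̇'−θ̇)/dt = (0.656821382−0.651320372)/0.049608 = 0.110890
  sinθ=0.344299, cosθ=0.938860
  F = (M+m)·ẍ + m·l·cosθ·θ̈ − m·l·sinθ·θ̇² = 3.741597 + 0.035997 − 0.050501 = 3.727093

F_0 = 0.448626 N
F_1 = 7.556740 N
F_2 = 3.727093 N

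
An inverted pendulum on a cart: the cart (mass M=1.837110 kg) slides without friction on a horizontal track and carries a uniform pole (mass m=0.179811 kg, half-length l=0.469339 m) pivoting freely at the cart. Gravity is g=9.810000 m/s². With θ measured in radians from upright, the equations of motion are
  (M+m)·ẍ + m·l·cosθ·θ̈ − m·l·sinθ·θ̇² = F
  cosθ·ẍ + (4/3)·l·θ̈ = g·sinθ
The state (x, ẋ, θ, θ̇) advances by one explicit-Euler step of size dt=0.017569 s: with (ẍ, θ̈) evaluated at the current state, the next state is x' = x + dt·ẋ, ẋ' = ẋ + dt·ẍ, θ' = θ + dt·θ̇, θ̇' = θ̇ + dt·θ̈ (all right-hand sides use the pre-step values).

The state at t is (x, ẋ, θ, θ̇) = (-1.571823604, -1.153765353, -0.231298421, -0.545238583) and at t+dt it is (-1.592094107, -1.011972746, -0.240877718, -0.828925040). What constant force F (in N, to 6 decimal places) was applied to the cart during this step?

F = 14.957148 N

ẍ = (ẋ'−ẋ)/dt = (-1.011972746−-1.153765353)/0.017569 = 8.070613
θ̈ = (θ̇'−θ̇)/dt = (-0.828925040−-0.545238583)/0.017569 = -16.146989
sinθ=-0.229242, cosθ=0.973370
F = (M+m)·ẍ + m·l·cosθ·θ̈ − m·l·sinθ·θ̇² = 16.277790 + -1.326393 − -0.005751 = 14.957148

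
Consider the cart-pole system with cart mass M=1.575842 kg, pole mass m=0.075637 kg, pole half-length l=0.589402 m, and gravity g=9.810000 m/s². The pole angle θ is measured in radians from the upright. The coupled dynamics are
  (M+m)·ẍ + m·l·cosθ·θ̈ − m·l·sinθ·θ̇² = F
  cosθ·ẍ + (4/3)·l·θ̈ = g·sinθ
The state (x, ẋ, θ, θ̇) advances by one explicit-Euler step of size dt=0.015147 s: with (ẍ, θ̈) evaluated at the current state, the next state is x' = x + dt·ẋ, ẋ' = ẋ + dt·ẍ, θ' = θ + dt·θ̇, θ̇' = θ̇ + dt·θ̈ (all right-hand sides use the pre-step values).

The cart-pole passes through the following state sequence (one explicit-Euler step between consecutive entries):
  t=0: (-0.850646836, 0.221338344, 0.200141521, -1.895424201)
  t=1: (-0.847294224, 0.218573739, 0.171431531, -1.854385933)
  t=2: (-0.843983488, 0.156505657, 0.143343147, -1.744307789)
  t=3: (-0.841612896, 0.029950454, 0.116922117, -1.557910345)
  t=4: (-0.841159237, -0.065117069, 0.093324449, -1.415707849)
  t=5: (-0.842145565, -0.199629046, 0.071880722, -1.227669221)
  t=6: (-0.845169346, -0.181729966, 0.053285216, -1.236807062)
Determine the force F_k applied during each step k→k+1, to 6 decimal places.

F_0 = -0.214894 N
F_1 = -6.474209 N
F_2 = -13.274726 N
F_3 = -9.962172 N
F_4 = -14.123155 N
F_5 = 1.919888 N

step 0→1:
  ẍ = (ẋ'−ẋ)/dt = (0.218573739−0.221338344)/0.015147 = -0.182518
  θ̈ = (θ̇'−θ̇)/dt = (-1.854385933−-1.895424201)/0.015147 = 2.709333
  sinθ=0.198808, cosθ=0.980038
  F = (M+m)·ẍ + m·l·cosθ·θ̈ − m·l·sinθ·θ̇² = -0.301425 + 0.118373 − 0.031841 = -0.214894
step 1→2:
  ẍ = (ẋ'−ẋ)/dt = (0.156505657−0.218573739)/0.015147 = -4.097714
  θ̈ = (θ̇'−θ̇)/dt = (-1.744307789−-1.854385933)/0.015147 = 7.267323
  sinθ=0.170593, cosθ=0.985342
  F = (M+m)·ẍ + m·l·cosθ·θ̈ − m·l·sinθ·θ̇² = -6.767289 + 0.319233 − 0.026152 = -6.474209
step 2→3:
  ẍ = (ẋ'−ẋ)/dt = (0.029950454−0.156505657)/0.015147 = -8.355133
  θ̈ = (θ̇'−θ̇)/dt = (-1.557910345−-1.744307789)/0.015147 = 12.305898
  sinθ=0.142853, cosθ=0.989744
  F = (M+m)·ẍ + m·l·cosθ·θ̈ − m·l·sinθ·θ̇² = -13.798327 + 0.542978 − 0.019377 = -13.274726
step 3→4:
  ẍ = (ẋ'−ẋ)/dt = (-0.065117069−0.029950454)/0.015147 = -6.276327
  θ̈ = (θ̇'−θ̇)/dt = (-1.415707849−-1.557910345)/0.015147 = 9.388162
  sinθ=0.116656, cosθ=0.993172
  F = (M+m)·ẍ + m·l·cosθ·θ̈ − m·l·sinθ·θ̇² = -10.365222 + 0.415672 − 0.012622 = -9.962172
step 4→5:
  ẍ = (ẋ'−ẋ)/dt = (-0.199629046−-0.065117069)/0.015147 = -8.880437
  θ̈ = (θ̇'−θ̇)/dt = (-1.227669221−-1.415707849)/0.015147 = 12.414249
  sinθ=0.093189, cosθ=0.995648
  F = (M+m)·ẍ + m·l·cosθ·θ̈ − m·l·sinθ·θ̇² = -14.665855 + 0.551026 − 0.008326 = -14.123155
step 5→6:
  ẍ = (ẋ'−ẋ)/dt = (-0.181729966−-0.199629046)/0.015147 = 1.181691
  θ̈ = (θ̇'−θ̇)/dt = (-1.236807062−-1.227669221)/0.015147 = -0.603277
  sinθ=0.071819, cosθ=0.997418
  F = (M+m)·ẍ + m·l·cosθ·θ̈ − m·l·sinθ·θ̇² = 1.951539 + -0.026825 − 0.004826 = 1.919888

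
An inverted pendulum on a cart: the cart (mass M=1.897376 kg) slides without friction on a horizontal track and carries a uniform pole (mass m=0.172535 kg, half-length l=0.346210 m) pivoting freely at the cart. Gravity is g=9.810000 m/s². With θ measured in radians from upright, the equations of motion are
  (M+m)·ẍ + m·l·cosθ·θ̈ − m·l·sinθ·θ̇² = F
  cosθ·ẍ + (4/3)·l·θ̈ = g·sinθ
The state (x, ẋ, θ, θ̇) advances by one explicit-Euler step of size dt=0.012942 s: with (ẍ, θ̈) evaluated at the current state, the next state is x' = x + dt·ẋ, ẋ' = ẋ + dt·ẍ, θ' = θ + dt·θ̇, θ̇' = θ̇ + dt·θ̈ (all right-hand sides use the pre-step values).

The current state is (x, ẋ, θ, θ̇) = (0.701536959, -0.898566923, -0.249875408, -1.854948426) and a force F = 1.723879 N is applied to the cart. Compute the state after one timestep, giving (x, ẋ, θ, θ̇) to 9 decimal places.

(0.689907706, -0.885433687, -0.273882151, -1.950527754)

sinθ=-0.247283239, cosθ=0.968943239
temp = (F + m·l·θ̇²·sinθ)/(M+m) = (1.723879 + -0.050824741)/2.069911 = 0.808273524
θ̈ = (g·sinθ − cosθ·temp)/(l·(4/3 − m·cos²θ/(M+m))) = -7.385205399
ẍ = temp − m·l·θ̈·cosθ/(M+m) = 1.014776379
Euler: x'=0.701536959+0.012942·-0.898566923=0.689907706, ẋ'=-0.898566923+0.012942·1.014776379=-0.885433687
       θ'=-0.249875408+0.012942·-1.854948426=-0.273882151, θ̇'=-1.854948426+0.012942·-7.385205399=-1.950527754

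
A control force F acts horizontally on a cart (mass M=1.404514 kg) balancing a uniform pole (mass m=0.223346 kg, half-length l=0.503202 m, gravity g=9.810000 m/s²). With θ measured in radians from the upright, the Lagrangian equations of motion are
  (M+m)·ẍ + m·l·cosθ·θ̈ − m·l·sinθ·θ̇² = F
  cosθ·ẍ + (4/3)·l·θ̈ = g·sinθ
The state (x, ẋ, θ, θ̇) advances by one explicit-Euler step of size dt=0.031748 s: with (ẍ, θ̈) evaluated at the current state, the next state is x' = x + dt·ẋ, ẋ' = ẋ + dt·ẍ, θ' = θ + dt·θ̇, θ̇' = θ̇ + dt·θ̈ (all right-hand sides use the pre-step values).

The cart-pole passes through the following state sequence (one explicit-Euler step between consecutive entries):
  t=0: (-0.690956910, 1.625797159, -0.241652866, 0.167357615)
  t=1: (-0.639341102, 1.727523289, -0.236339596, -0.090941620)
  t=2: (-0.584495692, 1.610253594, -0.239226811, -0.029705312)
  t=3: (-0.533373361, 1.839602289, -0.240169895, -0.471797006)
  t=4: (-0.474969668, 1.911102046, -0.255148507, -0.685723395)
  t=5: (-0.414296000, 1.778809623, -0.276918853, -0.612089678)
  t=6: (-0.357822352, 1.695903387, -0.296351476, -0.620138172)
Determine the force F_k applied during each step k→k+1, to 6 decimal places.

F_0 = 4.328888 N
F_1 = -5.801966 N
F_2 = 10.239304 N
F_3 = 2.936494 N
F_4 = -6.517653 N
F_5 = -4.266863 N

step 0→1:
  ẍ = (ẋ'−ẋ)/dt = (1.727523289−1.625797159)/0.031748 = 3.204174
  θ̈ = (θ̇'−θ̇)/dt = (-0.090941620−0.167357615)/0.031748 = -8.135921
  sinθ=-0.239308, cosθ=0.970944
  F = (M+m)·ẍ + m·l·cosθ·θ̈ − m·l·sinθ·θ̇² = 5.215947 + -0.887813 − -0.000753 = 4.328888
step 1→2:
  ẍ = (ẋ'−ẋ)/dt = (1.610253594−1.727523289)/0.031748 = -3.693766
  θ̈ = (θ̇'−θ̇)/dt = (-0.029705312−-0.090941620)/0.031748 = 1.928824
  sinθ=-0.234146, cosθ=0.972202
  F = (M+m)·ẍ + m·l·cosθ·θ̈ − m·l·sinθ·θ̇² = -6.012935 + 0.210751 − -0.000218 = -5.801966
step 2→3:
  ẍ = (ẋ'−ẋ)/dt = (1.839602289−1.610253594)/0.031748 = 7.224036
  θ̈ = (θ̇'−θ̇)/dt = (-0.471797006−-0.029705312)/0.031748 = -13.925025
  sinθ=-0.236952, cosθ=0.971521
  F = (M+m)·ẍ + m·l·cosθ·θ̈ − m·l·sinθ·θ̇² = 11.759719 + -1.520439 − -0.000023 = 10.239304
step 3→4:
  ẍ = (ẋ'−ẋ)/dt = (1.911102046−1.839602289)/0.031748 = 2.252103
  θ̈ = (θ̇'−θ̇)/dt = (-0.685723395−-0.471797006)/0.031748 = -6.738263
  sinθ=-0.237868, cosθ=0.971298
  F = (M+m)·ẍ + m·l·cosθ·θ̈ − m·l·sinθ·θ̇² = 3.666108 + -0.735565 − -0.005951 = 2.936494
step 4→5:
  ẍ = (ẋ'−ẋ)/dt = (1.778809623−1.911102046)/0.031748 = -4.166953
  θ̈ = (θ̇'−θ̇)/dt = (-0.612089678−-0.685723395)/0.031748 = 2.319318
  sinθ=-0.252389, cosθ=0.967626
  F = (M+m)·ẍ + m·l·cosθ·θ̈ − m·l·sinθ·θ̇² = -6.783216 + 0.252225 − -0.013338 = -6.517653
step 5→6:
  ẍ = (ẋ'−ẋ)/dt = (1.695903387−1.778809623)/0.031748 = -2.611385
  θ̈ = (θ̇'−θ̇)/dt = (-0.620138172−-0.612089678)/0.031748 = -0.253512
  sinθ=-0.273393, cosθ=0.961902
  F = (M+m)·ẍ + m·l·cosθ·θ̈ − m·l·sinθ·θ̇² = -4.250968 + -0.027406 − -0.011512 = -4.266863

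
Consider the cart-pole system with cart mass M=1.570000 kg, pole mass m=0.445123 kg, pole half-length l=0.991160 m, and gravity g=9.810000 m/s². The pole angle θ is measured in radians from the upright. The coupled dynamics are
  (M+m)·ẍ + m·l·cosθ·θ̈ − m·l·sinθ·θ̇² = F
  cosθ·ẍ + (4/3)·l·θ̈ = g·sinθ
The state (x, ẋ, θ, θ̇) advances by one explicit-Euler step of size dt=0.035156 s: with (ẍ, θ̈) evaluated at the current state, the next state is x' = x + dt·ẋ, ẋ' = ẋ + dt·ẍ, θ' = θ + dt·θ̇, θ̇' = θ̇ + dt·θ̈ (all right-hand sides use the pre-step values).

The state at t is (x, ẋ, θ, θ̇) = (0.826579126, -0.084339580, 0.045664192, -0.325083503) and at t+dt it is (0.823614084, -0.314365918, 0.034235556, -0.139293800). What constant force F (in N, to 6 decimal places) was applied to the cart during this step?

ẍ = (ẋ'−ẋ)/dt = (-0.314365918−-0.084339580)/0.035156 = -6.543018
θ̈ = (θ̇'−θ̇)/dt = (-0.139293800−-0.325083503)/0.035156 = 5.284722
sinθ=0.045648, cosθ=0.998958
F = (M+m)·ẍ + m·l·cosθ·θ̈ − m·l·sinθ·θ̇² = -13.184986 + 2.329126 − 0.002128 = -10.857988

F = -10.857988 N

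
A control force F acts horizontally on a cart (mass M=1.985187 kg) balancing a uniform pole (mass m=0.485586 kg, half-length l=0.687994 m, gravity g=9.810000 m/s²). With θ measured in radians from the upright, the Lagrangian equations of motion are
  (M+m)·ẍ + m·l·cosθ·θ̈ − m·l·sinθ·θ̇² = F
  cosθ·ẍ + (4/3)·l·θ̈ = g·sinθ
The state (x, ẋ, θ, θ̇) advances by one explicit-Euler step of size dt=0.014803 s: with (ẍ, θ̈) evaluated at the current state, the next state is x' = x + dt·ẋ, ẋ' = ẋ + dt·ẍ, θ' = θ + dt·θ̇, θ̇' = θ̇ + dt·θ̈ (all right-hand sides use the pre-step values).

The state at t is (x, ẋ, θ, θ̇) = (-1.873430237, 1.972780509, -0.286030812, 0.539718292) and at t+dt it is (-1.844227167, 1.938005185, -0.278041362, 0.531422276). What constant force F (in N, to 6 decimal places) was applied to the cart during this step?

F = -5.956523 N

ẍ = (ẋ'−ẋ)/dt = (1.938005185−1.972780509)/0.014803 = -2.349208
θ̈ = (θ̇'−θ̇)/dt = (0.531422276−0.539718292)/0.014803 = -0.560428
sinθ=-0.282147, cosθ=0.959371
F = (M+m)·ẍ + m·l·cosθ·θ̈ − m·l·sinθ·θ̇² = -5.804359 + -0.179621 − -0.027457 = -5.956523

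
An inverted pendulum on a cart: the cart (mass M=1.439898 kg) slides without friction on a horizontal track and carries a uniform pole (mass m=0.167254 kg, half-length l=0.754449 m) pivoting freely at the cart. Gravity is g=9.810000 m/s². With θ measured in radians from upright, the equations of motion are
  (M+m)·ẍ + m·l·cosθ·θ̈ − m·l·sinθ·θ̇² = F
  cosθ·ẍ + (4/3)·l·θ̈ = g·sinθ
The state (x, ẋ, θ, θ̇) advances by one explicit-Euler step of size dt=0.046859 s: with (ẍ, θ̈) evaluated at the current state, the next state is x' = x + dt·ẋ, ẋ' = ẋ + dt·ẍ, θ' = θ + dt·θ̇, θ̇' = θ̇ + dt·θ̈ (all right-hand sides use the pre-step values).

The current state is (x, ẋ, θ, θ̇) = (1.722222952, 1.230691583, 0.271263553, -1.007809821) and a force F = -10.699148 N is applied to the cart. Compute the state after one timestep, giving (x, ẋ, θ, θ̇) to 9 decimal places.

(1.779891929, 0.885469934, 0.224038593, -0.554726931)

sinθ=0.267948999, cosθ=0.963433098
temp = (F + m·l·θ̇²·sinθ)/(M+m) = (-10.699148 + 0.034341219)/1.607152 = -6.635842024
θ̈ = (g·sinθ − cosθ·temp)/(l·(4/3 − m·cos²θ/(M+m))) = 9.669068705
ẍ = temp − m·l·θ̈·cosθ/(M+m) = -7.367243202
Euler: x'=1.722222952+0.046859·1.230691583=1.779891929, ẋ'=1.230691583+0.046859·-7.367243202=0.885469934
       θ'=0.271263553+0.046859·-1.007809821=0.224038593, θ̇'=-1.007809821+0.046859·9.669068705=-0.554726931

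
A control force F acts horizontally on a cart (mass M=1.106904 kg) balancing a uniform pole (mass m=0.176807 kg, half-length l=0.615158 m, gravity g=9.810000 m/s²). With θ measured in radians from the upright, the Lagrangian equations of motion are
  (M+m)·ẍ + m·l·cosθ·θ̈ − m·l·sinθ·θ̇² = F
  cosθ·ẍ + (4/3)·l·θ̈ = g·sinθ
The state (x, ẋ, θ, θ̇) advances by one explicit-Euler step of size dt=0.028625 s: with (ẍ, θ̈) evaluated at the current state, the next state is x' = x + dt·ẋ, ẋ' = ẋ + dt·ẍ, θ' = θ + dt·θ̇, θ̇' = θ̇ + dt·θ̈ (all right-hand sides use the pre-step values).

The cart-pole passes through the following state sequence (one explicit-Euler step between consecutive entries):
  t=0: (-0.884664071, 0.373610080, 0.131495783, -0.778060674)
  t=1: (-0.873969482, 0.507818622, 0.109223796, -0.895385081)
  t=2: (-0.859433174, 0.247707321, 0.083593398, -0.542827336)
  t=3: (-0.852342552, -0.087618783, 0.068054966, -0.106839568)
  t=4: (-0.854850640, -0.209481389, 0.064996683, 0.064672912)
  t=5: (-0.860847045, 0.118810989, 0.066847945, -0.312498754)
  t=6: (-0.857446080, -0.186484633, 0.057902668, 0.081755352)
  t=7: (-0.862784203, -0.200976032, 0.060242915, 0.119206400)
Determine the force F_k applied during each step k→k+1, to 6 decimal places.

step 0→1:
  ẍ = (ẋ'−ẋ)/dt = (0.507818622−0.373610080)/0.028625 = 4.688508
  θ̈ = (θ̇'−θ̇)/dt = (-0.895385081−-0.778060674)/0.028625 = -4.098669
  sinθ=0.131117, cosθ=0.991367
  F = (M+m)·ẍ + m·l·cosθ·θ̈ − m·l·sinθ·θ̇² = 6.018689 + -0.441940 − 0.008633 = 5.568116
step 1→2:
  ẍ = (ẋ'−ẋ)/dt = (0.247707321−0.507818622)/0.028625 = -9.086858
  θ̈ = (θ̇'−θ̇)/dt = (-0.542827336−-0.895385081)/0.028625 = 12.316428
  sinθ=0.109007, cosθ=0.994041
  F = (M+m)·ẍ + m·l·cosθ·θ̈ − m·l·sinθ·θ̇² = -11.664899 + 1.331604 − 0.009505 = -10.342800
step 2→3:
  ẍ = (ẋ'−ẋ)/dt = (-0.087618783−0.247707321)/0.028625 = -11.714449
  θ̈ = (θ̇'−θ̇)/dt = (-0.106839568−-0.542827336)/0.028625 = 15.231014
  sinθ=0.083496, cosθ=0.996508
  F = (M+m)·ẍ + m·l·cosθ·θ̈ − m·l·sinθ·θ̇² = -15.037967 + 1.650805 − 0.002676 = -13.389838
step 3→4:
  ẍ = (ẋ'−ẋ)/dt = (-0.209481389−-0.087618783)/0.028625 = -4.257209
  θ̈ = (θ̇'−θ̇)/dt = (0.064672912−-0.106839568)/0.028625 = 5.991702
  sinθ=0.068002, cosθ=0.997685
  F = (M+m)·ẍ + m·l·cosθ·θ̈ − m·l·sinθ·θ̇² = -5.465026 + 0.650174 − 0.000084 = -4.814936
step 4→5:
  ẍ = (ẋ'−ẋ)/dt = (0.118810989−-0.209481389)/0.028625 = 11.468729
  θ̈ = (θ̇'−θ̇)/dt = (-0.312498754−0.064672912)/0.028625 = -13.176303
  sinθ=0.064951, cosθ=0.997888
  F = (M+m)·ẍ + m·l·cosθ·θ̈ − m·l·sinθ·θ̇² = 14.722534 + -1.430084 − 0.000030 = 13.292420
step 5→6:
  ẍ = (ẋ'−ẋ)/dt = (-0.186484633−0.118810989)/0.028625 = -10.665349
  θ̈ = (θ̇'−θ̇)/dt = (0.081755352−-0.312498754)/0.028625 = 13.773069
  sinθ=0.066798, cosθ=0.997767
  F = (M+m)·ẍ + m·l·cosθ·θ̈ − m·l·sinθ·θ̇² = -13.691226 + 1.494672 − 0.000709 = -12.197264
step 6→7:
  ẍ = (ẋ'−ẋ)/dt = (-0.200976032−-0.186484633)/0.028625 = -0.506250
  θ̈ = (θ̇'−θ̇)/dt = (0.119206400−0.081755352)/0.028625 = 1.308334
  sinθ=0.057870, cosθ=0.998324
  F = (M+m)·ẍ + m·l·cosθ·θ̈ − m·l·sinθ·θ̇² = -0.649878 + 0.142061 − 0.000042 = -0.507859

F_0 = 5.568116 N
F_1 = -10.342800 N
F_2 = -13.389838 N
F_3 = -4.814936 N
F_4 = 13.292420 N
F_5 = -12.197264 N
F_6 = -0.507859 N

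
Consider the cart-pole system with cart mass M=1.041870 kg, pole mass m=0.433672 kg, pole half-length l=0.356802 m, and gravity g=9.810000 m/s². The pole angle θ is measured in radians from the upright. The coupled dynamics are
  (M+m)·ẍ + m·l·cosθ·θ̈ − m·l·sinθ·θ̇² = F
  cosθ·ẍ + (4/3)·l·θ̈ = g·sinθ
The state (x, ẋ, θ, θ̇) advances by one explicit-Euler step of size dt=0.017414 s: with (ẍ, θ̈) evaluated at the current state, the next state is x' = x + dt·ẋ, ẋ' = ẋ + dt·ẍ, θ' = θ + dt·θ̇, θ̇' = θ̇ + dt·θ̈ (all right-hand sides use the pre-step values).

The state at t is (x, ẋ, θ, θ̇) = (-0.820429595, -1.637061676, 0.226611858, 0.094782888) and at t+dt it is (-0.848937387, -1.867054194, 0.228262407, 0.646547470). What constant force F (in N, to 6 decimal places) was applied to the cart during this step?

ẍ = (ẋ'−ẋ)/dt = (-1.867054194−-1.637061676)/0.017414 = -13.207334
θ̈ = (θ̇'−θ̇)/dt = (0.646547470−0.094782888)/0.017414 = 31.685114
sinθ=0.224677, cosθ=0.974433
F = (M+m)·ẍ + m·l·cosθ·θ̈ − m·l·sinθ·θ̇² = -19.487976 + 4.777449 − 0.000312 = -14.710840

F = -14.710840 N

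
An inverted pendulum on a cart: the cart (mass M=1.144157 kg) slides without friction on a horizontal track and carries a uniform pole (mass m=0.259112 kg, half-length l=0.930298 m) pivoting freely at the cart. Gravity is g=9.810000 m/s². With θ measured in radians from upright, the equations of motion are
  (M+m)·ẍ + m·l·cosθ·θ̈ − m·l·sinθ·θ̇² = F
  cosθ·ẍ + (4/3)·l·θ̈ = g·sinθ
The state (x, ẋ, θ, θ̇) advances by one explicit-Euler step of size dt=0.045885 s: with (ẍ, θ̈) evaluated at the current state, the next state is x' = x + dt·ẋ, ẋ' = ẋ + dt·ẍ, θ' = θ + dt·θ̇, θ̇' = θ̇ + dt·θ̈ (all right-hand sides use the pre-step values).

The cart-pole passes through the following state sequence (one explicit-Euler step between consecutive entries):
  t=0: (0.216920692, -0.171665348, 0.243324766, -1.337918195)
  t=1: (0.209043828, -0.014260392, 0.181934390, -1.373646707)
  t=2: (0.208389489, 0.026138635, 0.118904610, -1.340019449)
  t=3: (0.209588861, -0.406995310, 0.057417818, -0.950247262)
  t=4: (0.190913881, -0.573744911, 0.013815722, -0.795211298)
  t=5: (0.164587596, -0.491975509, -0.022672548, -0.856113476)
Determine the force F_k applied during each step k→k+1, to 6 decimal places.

F_0 = 4.527681 N
F_1 = 1.326941 N
F_2 = -11.264416 N
F_3 = -4.298957 N
F_4 = 2.178679 N

step 0→1:
  ẍ = (ẋ'−ẋ)/dt = (-0.014260392−-0.171665348)/0.045885 = 3.430423
  θ̈ = (θ̇'−θ̇)/dt = (-1.373646707−-1.337918195)/0.045885 = -0.778653
  sinθ=0.240931, cosθ=0.970542
  F = (M+m)·ẍ + m·l·cosθ·θ̈ − m·l·sinθ·θ̇² = 4.813806 + -0.182166 − 0.103959 = 4.527681
step 1→2:
  ẍ = (ẋ'−ẋ)/dt = (0.026138635−-0.014260392)/0.045885 = 0.880441
  θ̈ = (θ̇'−θ̇)/dt = (-1.340019449−-1.373646707)/0.045885 = 0.732859
  sinθ=0.180932, cosθ=0.983496
  F = (M+m)·ẍ + m·l·cosθ·θ̈ − m·l·sinθ·θ̇² = 1.235495 + 0.173741 − 0.082295 = 1.326941
step 2→3:
  ẍ = (ẋ'−ẋ)/dt = (-0.406995310−0.026138635)/0.045885 = -9.439554
  θ̈ = (θ̇'−θ̇)/dt = (-0.950247262−-1.340019449)/0.045885 = 8.494545
  sinθ=0.118625, cosθ=0.992939
  F = (M+m)·ẍ + m·l·cosθ·θ̈ − m·l·sinθ·θ̇² = -13.246234 + 2.033164 − 0.051346 = -11.264416
step 3→4:
  ẍ = (ẋ'−ẋ)/dt = (-0.573744911−-0.406995310)/0.045885 = -3.634077
  θ̈ = (θ̇'−θ̇)/dt = (-0.795211298−-0.950247262)/0.045885 = 3.378794
  sinθ=0.057386, cosθ=0.998352
  F = (M+m)·ẍ + m·l·cosθ·θ̈ − m·l·sinθ·θ̇² = -5.099587 + 0.813121 − 0.012491 = -4.298957
step 4→5:
  ẍ = (ẋ'−ẋ)/dt = (-0.491975509−-0.573744911)/0.045885 = 1.782051
  θ̈ = (θ̇'−θ̇)/dt = (-0.856113476−-0.795211298)/0.045885 = -1.327279
  sinθ=0.013815, cosθ=0.999905
  F = (M+m)·ẍ + m·l·cosθ·θ̈ − m·l·sinθ·θ̇² = 2.500697 + -0.319912 − 0.002106 = 2.178679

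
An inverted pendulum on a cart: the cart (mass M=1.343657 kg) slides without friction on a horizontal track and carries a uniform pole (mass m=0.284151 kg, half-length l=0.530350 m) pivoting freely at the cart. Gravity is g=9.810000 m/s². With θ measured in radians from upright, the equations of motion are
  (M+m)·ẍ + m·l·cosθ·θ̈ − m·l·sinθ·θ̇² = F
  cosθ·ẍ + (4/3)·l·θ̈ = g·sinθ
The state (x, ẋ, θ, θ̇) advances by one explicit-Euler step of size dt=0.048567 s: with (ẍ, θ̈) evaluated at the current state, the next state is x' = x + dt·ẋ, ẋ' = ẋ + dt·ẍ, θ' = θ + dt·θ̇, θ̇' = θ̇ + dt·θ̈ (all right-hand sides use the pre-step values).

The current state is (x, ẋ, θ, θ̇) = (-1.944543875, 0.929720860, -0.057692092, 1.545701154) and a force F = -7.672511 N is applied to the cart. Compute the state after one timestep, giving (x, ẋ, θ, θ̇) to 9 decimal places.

sinθ=-0.057660094, cosθ=0.998336273
temp = (F + m·l·θ̇²·sinθ)/(M+m) = (-7.672511 + -0.020760517)/1.627808 = -4.726154139
θ̈ = (g·sinθ − cosθ·temp)/(l·(4/3 − m·cos²θ/(M+m))) = 6.753774204
ẍ = temp − m·l·θ̈·cosθ/(M+m) = -5.350365935
Euler: x'=-1.944543875+0.048567·0.929720860=-1.899390122, ẋ'=0.929720860+0.048567·-5.350365935=0.669869638
       θ'=-0.057692092+0.048567·1.545701154=0.017377976, θ̇'=1.545701154+0.048567·6.753774204=1.873711706

(-1.899390122, 0.669869638, 0.017377976, 1.873711706)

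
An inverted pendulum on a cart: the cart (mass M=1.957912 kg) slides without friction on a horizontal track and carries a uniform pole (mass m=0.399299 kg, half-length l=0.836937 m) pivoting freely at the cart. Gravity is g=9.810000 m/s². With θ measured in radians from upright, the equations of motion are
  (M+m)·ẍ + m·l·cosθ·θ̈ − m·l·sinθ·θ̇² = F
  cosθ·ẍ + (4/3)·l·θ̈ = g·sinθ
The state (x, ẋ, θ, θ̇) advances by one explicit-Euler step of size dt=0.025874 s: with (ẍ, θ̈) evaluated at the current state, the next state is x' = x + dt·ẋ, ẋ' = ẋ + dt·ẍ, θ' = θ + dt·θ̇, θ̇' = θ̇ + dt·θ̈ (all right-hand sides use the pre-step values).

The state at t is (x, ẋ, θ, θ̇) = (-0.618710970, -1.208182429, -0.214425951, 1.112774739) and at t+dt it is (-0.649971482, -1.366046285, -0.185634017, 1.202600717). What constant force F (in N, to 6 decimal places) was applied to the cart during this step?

ẍ = (ẋ'−ẋ)/dt = (-1.366046285−-1.208182429)/0.025874 = -6.101254
θ̈ = (θ̇'−θ̇)/dt = (1.202600717−1.112774739)/0.025874 = 3.471670
sinθ=-0.212787, cosθ=0.977099
F = (M+m)·ẍ + m·l·cosθ·θ̈ − m·l·sinθ·θ̇² = -14.381944 + 1.133621 − -0.088054 = -13.160269

F = -13.160269 N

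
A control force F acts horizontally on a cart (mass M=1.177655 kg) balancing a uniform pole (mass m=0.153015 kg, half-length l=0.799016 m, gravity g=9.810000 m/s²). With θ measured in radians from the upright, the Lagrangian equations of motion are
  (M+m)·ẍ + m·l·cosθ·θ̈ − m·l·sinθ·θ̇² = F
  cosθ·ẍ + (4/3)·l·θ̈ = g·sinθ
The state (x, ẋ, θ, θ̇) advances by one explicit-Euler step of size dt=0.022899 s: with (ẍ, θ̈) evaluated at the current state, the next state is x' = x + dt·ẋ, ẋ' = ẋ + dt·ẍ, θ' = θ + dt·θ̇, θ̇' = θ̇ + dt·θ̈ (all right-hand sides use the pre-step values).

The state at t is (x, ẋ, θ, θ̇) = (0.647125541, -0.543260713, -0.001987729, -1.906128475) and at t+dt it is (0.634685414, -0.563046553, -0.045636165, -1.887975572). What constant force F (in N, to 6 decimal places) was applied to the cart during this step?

F = -1.051959 N

ẍ = (ẋ'−ẋ)/dt = (-0.563046553−-0.543260713)/0.022899 = -0.864048
θ̈ = (θ̇'−θ̇)/dt = (-1.887975572−-1.906128475)/0.022899 = 0.792738
sinθ=-0.001988, cosθ=0.999998
F = (M+m)·ẍ + m·l·cosθ·θ̈ − m·l·sinθ·θ̇² = -1.149763 + 0.096921 − -0.000883 = -1.051959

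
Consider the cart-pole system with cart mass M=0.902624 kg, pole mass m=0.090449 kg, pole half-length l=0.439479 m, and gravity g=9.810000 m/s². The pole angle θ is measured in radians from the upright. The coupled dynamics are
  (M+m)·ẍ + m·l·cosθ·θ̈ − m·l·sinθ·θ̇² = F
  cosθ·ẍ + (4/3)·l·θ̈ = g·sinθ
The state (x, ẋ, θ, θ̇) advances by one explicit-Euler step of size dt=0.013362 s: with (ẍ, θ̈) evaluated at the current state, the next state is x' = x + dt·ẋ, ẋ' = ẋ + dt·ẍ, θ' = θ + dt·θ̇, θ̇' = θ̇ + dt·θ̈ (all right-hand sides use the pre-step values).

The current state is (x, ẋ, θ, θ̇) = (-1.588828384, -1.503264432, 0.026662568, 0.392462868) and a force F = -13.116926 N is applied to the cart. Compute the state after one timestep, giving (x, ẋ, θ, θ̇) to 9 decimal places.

(-1.608915003, -1.692939246, 0.031906657, 0.722004121)

sinθ=0.026659409, cosθ=0.999644575
temp = (F + m·l·θ̇²·sinθ)/(M+m) = (-13.116926 + 0.000163226)/0.993073 = -13.208256366
θ̈ = (g·sinθ − cosθ·temp)/(l·(4/3 − m·cos²θ/(M+m))) = 24.662569427
ẍ = temp − m·l·θ̈·cosθ/(M+m) = -14.195091623
Euler: x'=-1.588828384+0.013362·-1.503264432=-1.608915003, ẋ'=-1.503264432+0.013362·-14.195091623=-1.692939246
       θ'=0.026662568+0.013362·0.392462868=0.031906657, θ̇'=0.392462868+0.013362·24.662569427=0.722004121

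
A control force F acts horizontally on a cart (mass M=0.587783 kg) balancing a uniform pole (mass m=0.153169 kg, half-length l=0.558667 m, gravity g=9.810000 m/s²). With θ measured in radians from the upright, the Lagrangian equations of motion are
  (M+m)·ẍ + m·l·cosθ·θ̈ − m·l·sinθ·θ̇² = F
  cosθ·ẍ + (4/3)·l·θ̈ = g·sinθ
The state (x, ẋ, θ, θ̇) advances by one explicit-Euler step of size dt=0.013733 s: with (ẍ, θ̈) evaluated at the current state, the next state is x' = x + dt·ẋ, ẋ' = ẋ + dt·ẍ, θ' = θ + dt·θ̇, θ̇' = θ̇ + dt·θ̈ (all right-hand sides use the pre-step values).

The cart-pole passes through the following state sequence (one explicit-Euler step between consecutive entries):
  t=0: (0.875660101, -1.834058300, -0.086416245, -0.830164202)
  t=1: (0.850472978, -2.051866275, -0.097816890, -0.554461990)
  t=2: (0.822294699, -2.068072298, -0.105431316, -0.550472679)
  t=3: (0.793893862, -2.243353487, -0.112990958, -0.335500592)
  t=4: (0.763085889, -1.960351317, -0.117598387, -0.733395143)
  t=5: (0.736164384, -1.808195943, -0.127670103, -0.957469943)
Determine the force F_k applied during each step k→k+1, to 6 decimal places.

step 0→1:
  ẍ = (ẋ'−ẋ)/dt = (-2.051866275−-1.834058300)/0.013733 = -15.860189
  θ̈ = (θ̇'−θ̇)/dt = (-0.554461990−-0.830164202)/0.013733 = 20.075891
  sinθ=-0.086309, cosθ=0.996268
  F = (M+m)·ẍ + m·l·cosθ·θ̈ − m·l·sinθ·θ̇² = -11.751639 + 1.711493 − -0.005090 = -10.035056
step 1→2:
  ẍ = (ẋ'−ẋ)/dt = (-2.068072298−-2.051866275)/0.013733 = -1.180079
  θ̈ = (θ̇'−θ̇)/dt = (-0.550472679−-0.554461990)/0.013733 = 0.290491
  sinθ=-0.097661, cosθ=0.995220
  F = (M+m)·ẍ + m·l·cosθ·θ̈ − m·l·sinθ·θ̇² = -0.874382 + 0.024739 − -0.002569 = -0.847074
step 2→3:
  ẍ = (ẋ'−ẋ)/dt = (-2.243353487−-2.068072298)/0.013733 = -12.763503
  θ̈ = (θ̇'−θ̇)/dt = (-0.335500592−-0.550472679)/0.013733 = 15.653687
  sinθ=-0.105236, cosθ=0.994447
  F = (M+m)·ẍ + m·l·cosθ·θ̈ − m·l·sinθ·θ̇² = -9.457143 + 1.332055 − -0.002729 = -8.122359
step 3→4:
  ẍ = (ẋ'−ẋ)/dt = (-1.960351317−-2.243353487)/0.013733 = 20.607454
  θ̈ = (θ̇'−θ̇)/dt = (-0.733395143−-0.335500592)/0.013733 = -28.973607
  sinθ=-0.112751, cosθ=0.993623
  F = (M+m)·ẍ + m·l·cosθ·θ̈ − m·l·sinθ·θ̇² = 15.269134 + -2.463475 − -0.001086 = 12.806745
step 4→5:
  ẍ = (ẋ'−ẋ)/dt = (-1.808195943−-1.960351317)/0.013733 = 11.079544
  θ̈ = (θ̇'−θ̇)/dt = (-0.957469943−-0.733395143)/0.013733 = -16.316522
  sinθ=-0.117328, cosθ=0.993093
  F = (M+m)·ẍ + m·l·cosθ·θ̈ − m·l·sinθ·θ̇² = 8.209410 + -1.386569 − -0.005400 = 6.828241

F_0 = -10.035056 N
F_1 = -0.847074 N
F_2 = -8.122359 N
F_3 = 12.806745 N
F_4 = 6.828241 N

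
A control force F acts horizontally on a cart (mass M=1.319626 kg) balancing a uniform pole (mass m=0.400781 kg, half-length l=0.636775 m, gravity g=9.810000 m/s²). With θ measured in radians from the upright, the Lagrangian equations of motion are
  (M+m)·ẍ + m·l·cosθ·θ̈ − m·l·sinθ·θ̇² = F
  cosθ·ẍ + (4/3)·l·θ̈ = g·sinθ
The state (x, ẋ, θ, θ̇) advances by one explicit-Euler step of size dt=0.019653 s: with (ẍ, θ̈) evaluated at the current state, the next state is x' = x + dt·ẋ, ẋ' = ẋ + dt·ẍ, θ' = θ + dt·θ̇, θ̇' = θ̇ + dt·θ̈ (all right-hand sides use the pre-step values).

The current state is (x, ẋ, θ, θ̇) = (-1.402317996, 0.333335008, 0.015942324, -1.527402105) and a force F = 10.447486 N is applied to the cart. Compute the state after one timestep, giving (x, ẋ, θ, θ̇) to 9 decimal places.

sinθ=0.015941649, cosθ=0.999872924
temp = (F + m·l·θ̇²·sinθ)/(M+m) = (10.447486 + 0.009491462)/1.720407 = 6.078199788
θ̈ = (g·sinθ − cosθ·temp)/(l·(4/3 − m·cos²θ/(M+m))) = -8.449818964
ẍ = temp − m·l·θ̈·cosθ/(M+m) = 7.331497193
Euler: x'=-1.402317996+0.019653·0.333335008=-1.395766963, ẋ'=0.333335008+0.019653·7.331497193=0.477420922
       θ'=0.015942324+0.019653·-1.527402105=-0.014075710, θ̇'=-1.527402105+0.019653·-8.449818964=-1.693466397

(-1.395766963, 0.477420922, -0.014075710, -1.693466397)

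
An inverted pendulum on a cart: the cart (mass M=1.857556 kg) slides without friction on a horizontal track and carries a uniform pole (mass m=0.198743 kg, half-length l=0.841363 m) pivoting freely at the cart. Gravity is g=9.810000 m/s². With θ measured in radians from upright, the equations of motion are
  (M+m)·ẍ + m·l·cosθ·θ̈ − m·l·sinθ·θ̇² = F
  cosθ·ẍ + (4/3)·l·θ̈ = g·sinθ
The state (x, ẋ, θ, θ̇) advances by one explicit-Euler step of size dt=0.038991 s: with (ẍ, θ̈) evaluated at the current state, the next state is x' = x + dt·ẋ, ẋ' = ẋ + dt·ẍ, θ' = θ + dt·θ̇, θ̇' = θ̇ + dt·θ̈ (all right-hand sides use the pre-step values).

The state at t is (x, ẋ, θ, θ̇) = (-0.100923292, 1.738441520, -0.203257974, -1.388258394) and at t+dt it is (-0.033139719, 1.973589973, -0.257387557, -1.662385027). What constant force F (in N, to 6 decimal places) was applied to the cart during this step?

F = 11.314856 N

ẍ = (ẋ'−ẋ)/dt = (1.973589973−1.738441520)/0.038991 = 6.030839
θ̈ = (θ̇'−θ̇)/dt = (-1.662385027−-1.388258394)/0.038991 = -7.030510
sinθ=-0.201861, cosθ=0.979414
F = (M+m)·ẍ + m·l·cosθ·θ̈ − m·l·sinθ·θ̇² = 12.401209 + -1.151406 − -0.065053 = 11.314856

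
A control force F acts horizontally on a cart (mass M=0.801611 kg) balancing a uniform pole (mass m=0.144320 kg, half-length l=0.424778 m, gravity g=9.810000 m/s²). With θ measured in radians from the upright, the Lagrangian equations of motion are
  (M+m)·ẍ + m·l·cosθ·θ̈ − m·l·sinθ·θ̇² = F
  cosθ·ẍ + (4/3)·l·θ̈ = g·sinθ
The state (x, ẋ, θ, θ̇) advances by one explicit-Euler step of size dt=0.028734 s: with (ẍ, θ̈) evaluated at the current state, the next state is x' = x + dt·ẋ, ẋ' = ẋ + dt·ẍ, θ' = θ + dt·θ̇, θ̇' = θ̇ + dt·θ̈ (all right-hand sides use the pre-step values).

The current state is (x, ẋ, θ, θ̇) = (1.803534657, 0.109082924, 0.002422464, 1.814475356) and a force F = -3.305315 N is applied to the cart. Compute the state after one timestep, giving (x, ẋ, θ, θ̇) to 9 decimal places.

sinθ=0.002422462, cosθ=0.999997066
temp = (F + m·l·θ̇²·sinθ)/(M+m) = (-3.305315 + 0.000488931)/0.945931 = -3.493728474
θ̈ = (g·sinθ − cosθ·temp)/(l·(4/3 − m·cos²θ/(M+m))) = 7.013042672
ẍ = temp − m·l·θ̈·cosθ/(M+m) = -3.948228889
Euler: x'=1.803534657+0.028734·0.109082924=1.806669046, ẋ'=0.109082924+0.028734·-3.948228889=-0.004365485
       θ'=0.002422464+0.028734·1.814475356=0.054559599, θ̇'=1.814475356+0.028734·7.013042672=2.015988124

(1.806669046, -0.004365485, 0.054559599, 2.015988124)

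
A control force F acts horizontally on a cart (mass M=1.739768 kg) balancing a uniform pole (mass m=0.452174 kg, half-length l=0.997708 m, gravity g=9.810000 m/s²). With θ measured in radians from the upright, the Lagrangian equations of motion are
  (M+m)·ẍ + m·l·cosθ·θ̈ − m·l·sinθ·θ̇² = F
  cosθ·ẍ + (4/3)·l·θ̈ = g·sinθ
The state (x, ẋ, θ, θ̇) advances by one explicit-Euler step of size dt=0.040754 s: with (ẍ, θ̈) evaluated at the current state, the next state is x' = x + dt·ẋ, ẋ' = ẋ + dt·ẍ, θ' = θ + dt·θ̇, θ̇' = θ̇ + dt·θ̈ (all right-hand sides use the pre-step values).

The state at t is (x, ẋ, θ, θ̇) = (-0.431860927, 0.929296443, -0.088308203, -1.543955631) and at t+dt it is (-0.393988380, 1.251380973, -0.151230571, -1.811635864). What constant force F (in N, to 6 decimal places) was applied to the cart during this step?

F = 14.466454 N

ẍ = (ẋ'−ẋ)/dt = (1.251380973−0.929296443)/0.040754 = 7.903139
θ̈ = (θ̇'−θ̇)/dt = (-1.811635864−-1.543955631)/0.040754 = -6.568195
sinθ=-0.088193, cosθ=0.996103
F = (M+m)·ẍ + m·l·cosθ·θ̈ − m·l·sinθ·θ̇² = 17.323222 + -2.951614 − -0.094845 = 14.466454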